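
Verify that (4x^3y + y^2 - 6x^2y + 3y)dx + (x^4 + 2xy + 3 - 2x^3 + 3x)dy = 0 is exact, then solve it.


Check exactness: ∂M/∂y = 4x^3 + 2y - 6x^2 + 3 and ∂N/∂x = 4x^3 + 2y - 6x^2 + 3; equal, so the equation is exact.
Integrate M with respect to x (treating y as constant): ∫M dx = x^4y + xy^2 - 2x^3y + 3xy + h(y).
Differentiate w.r.t. y and set equal to N: the x-dependent terms already match, leaving h'(y) = 3. Integrate: h(y) = 3y.
So F(x,y) = x^4y + xy^2 + 3y - 2x^3y + 3xy.
General solution: x^4y + xy^2 + 3y - 2x^3y + 3xy = C.


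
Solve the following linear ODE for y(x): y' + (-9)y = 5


P(x) = -9 ⇒ μ = e^(-9x).
(μ y)' = 5e^(-9x) ⇒ μ y = -(5/9)e^(-9x) + C.
Divide by μ: y = -5/9 + Ce^(9x).


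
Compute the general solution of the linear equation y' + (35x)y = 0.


P(x) = 35x ⇒ μ = e^((35/2)x²).
Q(x) = 0 so μ y is constant: y = Ce^(-(35/2)x²).


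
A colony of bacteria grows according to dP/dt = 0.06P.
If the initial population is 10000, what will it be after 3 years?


The ODE dP/dt = 0.06P has solution P(t) = P(0)e^(0.06t).
Substitute P(0) = 10000 and t = 3: P(3) = 10000 e^(0.18) ≈ 11972.


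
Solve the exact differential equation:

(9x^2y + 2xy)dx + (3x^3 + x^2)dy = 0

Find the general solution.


Check exactness: ∂M/∂y = 9x^2 + 2x and ∂N/∂x = 9x^2 + 2x; equal, so the equation is exact.
Integrate M with respect to x (treating y as constant): ∫M dx = 3x^3y + x^2y + h(y).
Differentiate w.r.t. y and set equal to N: all terms match, so h'(y) = 0 and h is a constant absorbed into C.
General solution: 3x^3y + x^2y = C.


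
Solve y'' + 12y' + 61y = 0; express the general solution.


Characteristic equation: r² + 12r + 61 = 0.
Discriminant is negative; roots r = -6 ± 5i (complex conjugate pair).
General solution uses e^(α x)(C₁ cos(β x) + C₂ sin(β x)): y = e^(-6x)(C₁cos(5x) + C₂sin(5x)).


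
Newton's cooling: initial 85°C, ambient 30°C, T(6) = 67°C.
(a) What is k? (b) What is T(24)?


Newton's law: T(t) = T_a + (T₀ - T_a)e^(-kt).
(a) Use T(6) = 67: (67 - 30)/(85 - 30) = e^(-k·6), so k = -ln(0.673)/6 ≈ 0.0661.
(b) Apply k to t = 24: T(24) = 30 + (55)e^(-1.586) ≈ 41.3°C.


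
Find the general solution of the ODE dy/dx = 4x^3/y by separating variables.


Separate variables: y dy = 4x^3 dx.
Integrate both sides: y²/2 = x^4 + C₀.
Multiply by 2: y² = 2x^4 + C.


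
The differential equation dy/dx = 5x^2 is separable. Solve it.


Integrate both sides with respect to x: y = ∫ 5x^2 dx = (5/3)x^3 + C.


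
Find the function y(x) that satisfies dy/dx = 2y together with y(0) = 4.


General solution of y' = 2y is y = Ce^(2x).
Apply y(0) = 4: C = 4.
Particular solution: y = 4e^(2x).


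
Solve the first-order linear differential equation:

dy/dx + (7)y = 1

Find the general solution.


P(x) = 7, Q(x) = 1; integrating factor μ = e^(7x).
(μ y)' = e^(7x) ⇒ μ y = (1/7)e^(7x) + C.
Divide by μ: y = 1/7 + Ce^(-7x).


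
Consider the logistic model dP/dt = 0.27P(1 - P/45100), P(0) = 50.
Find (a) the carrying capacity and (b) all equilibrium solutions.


Logistic ODE dP/dt = 0.27P(1 - P/45100) has equilibria where dP/dt = 0, i.e. P = 0 or P = 45100.
The coefficient (1 - P/K) = 0 when P = K, identifying K = 45100 as the carrying capacity.
(a) K = 45100; (b) equilibria P = 0 and P = 45100.


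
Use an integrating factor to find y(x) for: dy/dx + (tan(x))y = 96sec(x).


P(x) = tan(x) ⇒ μ = e^(∫tan(x)dx) = sec(x).
(sec(x) y)' = 96sec²(x) ⇒ sec(x) y = 96tan(x) + C.
Multiply by cos(x): y = 96sin(x) + C·cos(x).


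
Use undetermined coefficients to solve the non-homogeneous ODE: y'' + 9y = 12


Homogeneous part: r² + 9 = 0 ⇒ r = ±3i, so y_h = C₁cos(3x) + C₂sin(3x).
Try constant y_p = A; plug in: 9A = 12 ⇒ A = 4/3.
General solution: y = C₁cos(3x) + C₂sin(3x) + 4/3.


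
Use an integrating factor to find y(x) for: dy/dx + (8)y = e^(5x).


P(x) = 8 ⇒ μ = e^(8x).
(μ y)' = e^(13x) ⇒ μ y = e^(13x)/13 + C.
Divide by μ: y = (1/13)e^(5x) + Ce^(-8x).


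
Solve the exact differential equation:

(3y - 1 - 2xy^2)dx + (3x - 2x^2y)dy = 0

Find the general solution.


Check exactness: ∂M/∂y = 3 - 4xy and ∂N/∂x = 3 - 4xy; equal, so the equation is exact.
Integrate M with respect to x (treating y as constant): ∫M dx = 3xy - x - x^2y^2 + h(y).
Differentiate w.r.t. y and set equal to N: all terms match, so h'(y) = 0 and h is a constant absorbed into C.
General solution: 3xy - x - x^2y^2 = C.


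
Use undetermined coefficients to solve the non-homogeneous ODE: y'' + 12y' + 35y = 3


Characteristic roots of r² + 12r + 35 = 0 are -5, -7.
y_h = C₁e^(-5x) + C₂e^(-7x).
Constant forcing; try y_p = A. Then 35A = 3 ⇒ A = 3/35.
General solution: y = C₁e^(-5x) + C₂e^(-7x) + 3/35.


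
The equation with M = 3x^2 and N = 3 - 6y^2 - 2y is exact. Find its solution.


Check exactness: ∂M/∂y = 0 and ∂N/∂x = 0; equal, so the equation is exact.
Integrate M with respect to x (treating y as constant): ∫M dx = x^3 + h(y).
Differentiate w.r.t. y and set equal to N: the x-dependent terms already match, leaving h'(y) = 3 - 6y^2 - 2y. Integrate: h(y) = 3y - 2y^3 - y^2.
So F(x,y) = 3y - 2y^3 + x^3 - y^2.
General solution: 3y - 2y^3 + x^3 - y^2 = C.


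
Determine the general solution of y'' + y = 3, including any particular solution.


Homogeneous part: r² + 1 = 0 ⇒ r = ±1i, so y_h = C₁cos(x) + C₂sin(x).
Try constant y_p = A; plug in: 1A = 3 ⇒ A = 3.
General solution: y = C₁cos(x) + C₂sin(x) + 3.


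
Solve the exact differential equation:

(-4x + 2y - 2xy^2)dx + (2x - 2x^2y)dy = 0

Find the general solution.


Check exactness: ∂M/∂y = 2 - 4xy and ∂N/∂x = 2 - 4xy; equal, so the equation is exact.
Integrate M with respect to x (treating y as constant): ∫M dx = -2x^2 + 2xy - x^2y^2 + h(y).
Differentiate w.r.t. y and set equal to N: all terms match, so h'(y) = 0 and h is a constant absorbed into C.
General solution: -2x^2 + 2xy - x^2y^2 = C.


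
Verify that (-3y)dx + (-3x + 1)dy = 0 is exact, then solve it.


Check exactness: ∂M/∂y = -3 and ∂N/∂x = -3; equal, so the equation is exact.
Integrate M with respect to x (treating y as constant): ∫M dx = -3xy + h(y).
Differentiate w.r.t. y and set equal to N: the x-dependent terms already match, leaving h'(y) = 1. Integrate: h(y) = y.
So F(x,y) = -3xy + y.
General solution: -3xy + y = C.


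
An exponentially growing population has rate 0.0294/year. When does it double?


Exponential growth: P(t) = P₀ e^(0.0294t). Set P(t)/P₀ = 2: e^(0.0294t) = 2.
Solve: t = ln(2)/0.0294 ≈ 23.58 years.


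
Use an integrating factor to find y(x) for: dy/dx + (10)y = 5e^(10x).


P(x) = 10 ⇒ μ = e^(10x).
(μ y)' = 5e^(20x) ⇒ μ y = (5/20)e^(20x) + C.
Divide by μ: y = (1/4)e^(10x) + Ce^(-10x).


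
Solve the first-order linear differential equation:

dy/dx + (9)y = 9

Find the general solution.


P(x) = 9, Q(x) = 9; integrating factor μ = e^(9x).
(μ y)' = 9e^(9x) ⇒ μ y = e^(9x) + C.
Divide by μ: y = 1 + Ce^(-9x).


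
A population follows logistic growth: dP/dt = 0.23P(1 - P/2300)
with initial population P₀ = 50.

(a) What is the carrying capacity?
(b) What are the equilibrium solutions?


Logistic ODE dP/dt = 0.23P(1 - P/2300) has equilibria where dP/dt = 0, i.e. P = 0 or P = 2300.
The coefficient (1 - P/K) = 0 when P = K, identifying K = 2300 as the carrying capacity.
(a) K = 2300; (b) equilibria P = 0 and P = 2300.


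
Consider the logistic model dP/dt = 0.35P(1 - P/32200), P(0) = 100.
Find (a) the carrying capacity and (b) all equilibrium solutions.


Logistic ODE dP/dt = 0.35P(1 - P/32200) has equilibria where dP/dt = 0, i.e. P = 0 or P = 32200.
The coefficient (1 - P/K) = 0 when P = K, identifying K = 32200 as the carrying capacity.
(a) K = 32200; (b) equilibria P = 0 and P = 32200.


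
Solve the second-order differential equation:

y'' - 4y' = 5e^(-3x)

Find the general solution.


Characteristic roots of r² - 4r = 0 are 0, 4.
y_h = C₁ + C₂e^(4x).
Forcing exponent -3 is not a characteristic root; try y_p = Ae^(-3x).
Substitute: A·(9 + (-4)·-3 + (0)) = A·21 = 5, so A = 5/21.
General solution: y = C₁ + C₂e^(4x) + (5/21)e^(-3x).


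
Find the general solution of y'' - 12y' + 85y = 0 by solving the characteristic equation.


Characteristic equation: r² - 12r + 85 = 0.
Discriminant is negative; roots r = 6 ± 7i (complex conjugate pair).
General solution uses e^(α x)(C₁ cos(β x) + C₂ sin(β x)): y = e^(6x)(C₁cos(7x) + C₂sin(7x)).


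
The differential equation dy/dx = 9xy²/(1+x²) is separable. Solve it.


Separate: dy/y² = 9x/(1+x²) dx.
Integrate LHS: ∫ dy/y² = -1/y.
Integrate RHS via u = 1+x²: (9/2)ln(1+x²) + C.
Result: -1/y = (9/2)ln(1+x²) + C.


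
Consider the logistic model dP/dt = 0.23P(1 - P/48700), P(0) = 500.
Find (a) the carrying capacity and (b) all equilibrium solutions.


Logistic ODE dP/dt = 0.23P(1 - P/48700) has equilibria where dP/dt = 0, i.e. P = 0 or P = 48700.
The coefficient (1 - P/K) = 0 when P = K, identifying K = 48700 as the carrying capacity.
(a) K = 48700; (b) equilibria P = 0 and P = 48700.


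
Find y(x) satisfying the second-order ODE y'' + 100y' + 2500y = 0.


Characteristic equation: r² + 100r + 2500 = 0, i.e. (r + 50)² = 0.
Repeated root r = -50; include an x factor for the second linearly independent solution.
General solution: y = (C₁ + C₂x)e^(-50x).


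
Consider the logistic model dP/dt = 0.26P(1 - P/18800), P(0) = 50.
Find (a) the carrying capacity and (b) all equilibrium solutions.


Logistic ODE dP/dt = 0.26P(1 - P/18800) has equilibria where dP/dt = 0, i.e. P = 0 or P = 18800.
The coefficient (1 - P/K) = 0 when P = K, identifying K = 18800 as the carrying capacity.
(a) K = 18800; (b) equilibria P = 0 and P = 18800.


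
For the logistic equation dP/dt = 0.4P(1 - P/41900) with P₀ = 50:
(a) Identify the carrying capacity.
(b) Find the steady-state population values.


Logistic ODE dP/dt = 0.4P(1 - P/41900) has equilibria where dP/dt = 0, i.e. P = 0 or P = 41900.
The coefficient (1 - P/K) = 0 when P = K, identifying K = 41900 as the carrying capacity.
(a) K = 41900; (b) equilibria P = 0 and P = 41900.


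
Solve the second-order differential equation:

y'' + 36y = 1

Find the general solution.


Homogeneous part: r² + 36 = 0 ⇒ r = ±6i, so y_h = C₁cos(6x) + C₂sin(6x).
Try constant y_p = A; plug in: 36A = 1 ⇒ A = 1/36.
General solution: y = C₁cos(6x) + C₂sin(6x) + 1/36.


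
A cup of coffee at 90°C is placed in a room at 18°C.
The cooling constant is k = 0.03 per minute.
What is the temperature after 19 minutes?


Newton's law: dT/dt = -k(T - T_a) has solution T(t) = T_a + (T₀ - T_a)e^(-kt).
Plug in T_a = 18, T₀ = 90, k = 0.03, t = 19: T(19) = 18 + (72)e^(-0.57) ≈ 58.7°C.


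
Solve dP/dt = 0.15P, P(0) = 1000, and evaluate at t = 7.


The ODE dP/dt = 0.15P has solution P(t) = P(0)e^(0.15t).
Substitute P(0) = 1000 and t = 7: P(7) = 1000 e^(1.05) ≈ 2858.


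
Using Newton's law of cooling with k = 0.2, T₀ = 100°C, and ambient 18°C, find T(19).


Newton's law: dT/dt = -k(T - T_a) has solution T(t) = T_a + (T₀ - T_a)e^(-kt).
Plug in T_a = 18, T₀ = 100, k = 0.2, t = 19: T(19) = 18 + (82)e^(-3.80) ≈ 19.8°C.


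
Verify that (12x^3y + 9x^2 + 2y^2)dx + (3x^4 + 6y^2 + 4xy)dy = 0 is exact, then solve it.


Check exactness: ∂M/∂y = 12x^3 + 4y and ∂N/∂x = 12x^3 + 4y; equal, so the equation is exact.
Integrate M with respect to x (treating y as constant): ∫M dx = 3x^4y + 3x^3 + 2xy^2 + h(y).
Differentiate w.r.t. y and set equal to N: the x-dependent terms already match, leaving h'(y) = 6y^2. Integrate: h(y) = 2y^3.
So F(x,y) = 3x^4y + 3x^3 + 2y^3 + 2xy^2.
General solution: 3x^4y + 3x^3 + 2y^3 + 2xy^2 = C.


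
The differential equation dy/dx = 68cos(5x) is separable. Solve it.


g(y) = 1, so integrate directly: y = ∫ 68cos(5x) dx = (68/5)sin(5x) + C.


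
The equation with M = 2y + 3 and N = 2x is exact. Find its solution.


Check exactness: ∂M/∂y = 2 and ∂N/∂x = 2; equal, so the equation is exact.
Integrate M with respect to x (treating y as constant): ∫M dx = 2xy + 3x + h(y).
Differentiate w.r.t. y and set equal to N: all terms match, so h'(y) = 0 and h is a constant absorbed into C.
General solution: 2xy + 3x = C.


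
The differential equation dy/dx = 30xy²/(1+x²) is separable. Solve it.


Separate: dy/y² = 30x/(1+x²) dx.
Integrate LHS: ∫ dy/y² = -1/y.
Integrate RHS via u = 1+x²: 15ln(1+x²) + C.
Result: -1/y = 15ln(1+x²) + C.


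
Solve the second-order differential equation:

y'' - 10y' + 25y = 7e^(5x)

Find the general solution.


Characteristic polynomial (r - 5)² = 0; repeated root r = 5.
y_h = (C₁ + C₂x)e^(5x). Forcing matches the repeated root (resonance), so try y_p = Ax² e^(5x).
Substitute and solve for A: 2A = 7, so A = 7/2.
General solution: y = (C₁ + C₂x + (7/2)x²)e^(5x).


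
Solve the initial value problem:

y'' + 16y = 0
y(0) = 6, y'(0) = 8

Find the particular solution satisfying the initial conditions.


Characteristic roots of r² + 16 = 0 are ±4i, so y = C₁cos(4x) + C₂sin(4x).
Apply y(0) = 6: C₁ = 6. Differentiate and apply y'(0) = 8: 4·C₂ = 8, so C₂ = 2.
Particular solution: y = 6cos(4x) + 2sin(4x).


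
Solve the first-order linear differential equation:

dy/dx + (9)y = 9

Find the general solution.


P(x) = 9, Q(x) = 9; integrating factor μ = e^(9x).
(μ y)' = 9e^(9x) ⇒ μ y = e^(9x) + C.
Divide by μ: y = 1 + Ce^(-9x).


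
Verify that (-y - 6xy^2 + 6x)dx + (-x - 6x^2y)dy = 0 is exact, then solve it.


Check exactness: ∂M/∂y = -1 - 12xy and ∂N/∂x = -1 - 12xy; equal, so the equation is exact.
Integrate M with respect to x (treating y as constant): ∫M dx = -xy - 3x^2y^2 + 3x^2 + h(y).
Differentiate w.r.t. y and set equal to N: all terms match, so h'(y) = 0 and h is a constant absorbed into C.
General solution: -xy - 3x^2y^2 + 3x^2 = C.


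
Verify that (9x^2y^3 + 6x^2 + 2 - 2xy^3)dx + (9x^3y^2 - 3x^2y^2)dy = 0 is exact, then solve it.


Check exactness: ∂M/∂y = 27x^2y^2 - 6xy^2 and ∂N/∂x = 27x^2y^2 - 6xy^2; equal, so the equation is exact.
Integrate M with respect to x (treating y as constant): ∫M dx = 3x^3y^3 + 2x^3 + 2x - x^2y^3 + h(y).
Differentiate w.r.t. y and set equal to N: all terms match, so h'(y) = 0 and h is a constant absorbed into C.
General solution: 3x^3y^3 + 2x^3 + 2x - x^2y^3 = C.


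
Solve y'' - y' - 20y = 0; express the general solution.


Characteristic equation: r² - r - 20 = 0.
Factor: (r - 5)(r + 4) = 0 ⇒ r = 5, -4 (distinct real).
General solution: y = C₁e^(5x) + C₂e^(-4x).


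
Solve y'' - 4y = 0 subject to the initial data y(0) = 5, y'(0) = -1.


Characteristic roots of r² - 4 = 0 are 2, -2.
General solution y = c₁ e^(2x) + c₂ e^(-2x).
Apply y(0) = 5: c₁ + c₂ = 5. Apply y'(0) = -1: 2 c₁ - 2 c₂ = -1.
Solve: c₁ = 9/4, c₂ = 11/4.
Particular solution: y = (9/4)e^(2x) + (11/4)e^(-2x).


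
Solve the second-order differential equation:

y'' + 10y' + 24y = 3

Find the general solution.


Characteristic roots of r² + 10r + 24 = 0 are -4, -6.
y_h = C₁e^(-4x) + C₂e^(-6x).
Constant forcing; try y_p = A. Then 24A = 3 ⇒ A = 1/8.
General solution: y = C₁e^(-4x) + C₂e^(-6x) + 1/8.


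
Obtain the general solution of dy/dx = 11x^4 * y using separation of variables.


Separate variables: dy/y = 11x^4 dx.
Integrate: ln|y| = (11/5)x^5 + C₀.
Exponentiate: y = Ce^((11/5)x^5).


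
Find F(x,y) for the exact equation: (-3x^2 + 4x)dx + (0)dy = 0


Check exactness: ∂M/∂y = 0 and ∂N/∂x = 0; equal, so the equation is exact.
Integrate M with respect to x (treating y as constant): ∫M dx = -x^3 + 2x^2 + h(y).
Differentiate w.r.t. y and set equal to N: all terms match, so h'(y) = 0 and h is a constant absorbed into C.
General solution: -x^3 + 2x^2 = C.


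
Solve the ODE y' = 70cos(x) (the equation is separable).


g(y) = 1, so integrate directly: y = ∫ 70cos(x) dx = 70sin(x) + C.


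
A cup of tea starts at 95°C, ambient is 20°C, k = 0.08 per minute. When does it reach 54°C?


From T(t) = T_a + (T₀ - T_a)e^(-kt), set T(t) = 54:
(54 - 20) / (95 - 20) = e^(-0.08t), so t = -ln(0.453)/0.08 ≈ 9.9 minutes.


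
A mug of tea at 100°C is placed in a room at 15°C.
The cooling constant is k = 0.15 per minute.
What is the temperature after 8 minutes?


Newton's law: dT/dt = -k(T - T_a) has solution T(t) = T_a + (T₀ - T_a)e^(-kt).
Plug in T_a = 15, T₀ = 100, k = 0.15, t = 8: T(8) = 15 + (85)e^(-1.20) ≈ 40.6°C.


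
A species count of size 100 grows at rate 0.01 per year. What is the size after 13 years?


The ODE dP/dt = 0.01P has solution P(t) = P(0)e^(0.01t).
Substitute P(0) = 100 and t = 13: P(13) = 100 e^(0.13) ≈ 114.


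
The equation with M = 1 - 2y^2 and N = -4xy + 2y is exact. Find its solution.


Check exactness: ∂M/∂y = -4y and ∂N/∂x = -4y; equal, so the equation is exact.
Integrate M with respect to x (treating y as constant): ∫M dx = x - 2xy^2 + h(y).
Differentiate w.r.t. y and set equal to N: the x-dependent terms already match, leaving h'(y) = 2y. Integrate: h(y) = y^2.
So F(x,y) = x - 2xy^2 + y^2.
General solution: x - 2xy^2 + y^2 = C.


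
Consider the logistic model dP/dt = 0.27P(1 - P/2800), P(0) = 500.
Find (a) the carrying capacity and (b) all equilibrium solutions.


Logistic ODE dP/dt = 0.27P(1 - P/2800) has equilibria where dP/dt = 0, i.e. P = 0 or P = 2800.
The coefficient (1 - P/K) = 0 when P = K, identifying K = 2800 as the carrying capacity.
(a) K = 2800; (b) equilibria P = 0 and P = 2800.


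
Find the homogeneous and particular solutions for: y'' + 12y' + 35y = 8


Characteristic roots of r² + 12r + 35 = 0 are -5, -7.
y_h = C₁e^(-5x) + C₂e^(-7x).
Constant forcing; try y_p = A. Then 35A = 8 ⇒ A = 8/35.
General solution: y = C₁e^(-5x) + C₂e^(-7x) + 8/35.


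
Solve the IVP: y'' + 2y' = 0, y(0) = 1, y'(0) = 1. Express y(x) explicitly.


Characteristic roots of r² + 2r = 0 are 0, -2.
General solution y = c₁ + c₂ e^(-2x).
Apply y(0) = 1: c₁ + c₂ = 1. Apply y'(0) = 1: 0 c₁ - 2 c₂ = 1.
Solve: c₁ = 3/2, c₂ = -1/2.
Particular solution: y = 3/2 - (1/2)e^(-2x).


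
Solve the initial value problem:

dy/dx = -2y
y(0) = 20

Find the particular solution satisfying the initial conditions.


General solution of y' = -2y is y = Ce^(-2x).
Apply y(0) = 20: C = 20.
Particular solution: y = 20e^(-2x).


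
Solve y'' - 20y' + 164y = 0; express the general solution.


Characteristic equation: r² - 20r + 164 = 0.
Discriminant is negative; roots r = 10 ± 8i (complex conjugate pair).
General solution uses e^(α x)(C₁ cos(β x) + C₂ sin(β x)): y = e^(10x)(C₁cos(8x) + C₂sin(8x)).


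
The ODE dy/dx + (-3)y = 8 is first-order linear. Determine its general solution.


P(x) = -3 ⇒ μ = e^(-3x).
(μ y)' = 8e^(-3x) ⇒ μ y = -(8/3)e^(-3x) + C.
Divide by μ: y = -8/3 + Ce^(3x).


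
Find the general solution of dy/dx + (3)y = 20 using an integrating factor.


P(x) = 3, Q(x) = 20; integrating factor μ = e^(3x).
(μ y)' = 20e^(3x) ⇒ μ y = (20/3)e^(3x) + C.
Divide by μ: y = 20/3 + Ce^(-3x).


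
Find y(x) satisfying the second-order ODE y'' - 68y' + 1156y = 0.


Characteristic equation: r² - 68r + 1156 = 0, i.e. (r - 34)² = 0.
Repeated root r = 34; include an x factor for the second linearly independent solution.
General solution: y = (C₁ + C₂x)e^(34x).


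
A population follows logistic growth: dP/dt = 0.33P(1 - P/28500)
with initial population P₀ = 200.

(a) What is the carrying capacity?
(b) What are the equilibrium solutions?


Logistic ODE dP/dt = 0.33P(1 - P/28500) has equilibria where dP/dt = 0, i.e. P = 0 or P = 28500.
The coefficient (1 - P/K) = 0 when P = K, identifying K = 28500 as the carrying capacity.
(a) K = 28500; (b) equilibria P = 0 and P = 28500.


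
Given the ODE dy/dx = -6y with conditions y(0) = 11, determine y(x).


General solution of y' = -6y is y = Ce^(-6x).
Apply y(0) = 11: C = 11.
Particular solution: y = 11e^(-6x).


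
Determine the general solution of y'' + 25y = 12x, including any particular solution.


Homogeneous: r² + 25 = 0 ⇒ r = ±5i, y_h = C₁cos(5x) + C₂sin(5x).
Polynomial forcing; try y_p = Ax + B. Then y_p'' + 25 y_p = 25(Ax + B) = 12x, so B = 0 and A = 12/25.
General solution: y = C₁cos(5x) + C₂sin(5x) + (12/25)x.


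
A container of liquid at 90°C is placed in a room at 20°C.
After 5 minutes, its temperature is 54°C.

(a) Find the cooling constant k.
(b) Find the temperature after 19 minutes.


Newton's law: T(t) = T_a + (T₀ - T_a)e^(-kt).
(a) Use T(5) = 54: (54 - 20)/(90 - 20) = e^(-k·5), so k = -ln(0.486)/5 ≈ 0.1444.
(b) Apply k to t = 19: T(19) = 20 + (70)e^(-2.744) ≈ 24.5°C.


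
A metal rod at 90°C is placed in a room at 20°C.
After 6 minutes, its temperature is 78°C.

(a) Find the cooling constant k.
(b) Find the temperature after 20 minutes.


Newton's law: T(t) = T_a + (T₀ - T_a)e^(-kt).
(a) Use T(6) = 78: (78 - 20)/(90 - 20) = e^(-k·6), so k = -ln(0.829)/6 ≈ 0.0313.
(b) Apply k to t = 20: T(20) = 20 + (70)e^(-0.627) ≈ 57.4°C.


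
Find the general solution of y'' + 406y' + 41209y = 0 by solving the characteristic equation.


Characteristic equation: r² + 406r + 41209 = 0, i.e. (r + 203)² = 0.
Repeated root r = -203; include an x factor for the second linearly independent solution.
General solution: y = (C₁ + C₂x)e^(-203x).


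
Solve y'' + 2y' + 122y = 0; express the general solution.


Characteristic equation: r² + 2r + 122 = 0.
Discriminant is negative; roots r = -1 ± 11i (complex conjugate pair).
General solution uses e^(α x)(C₁ cos(β x) + C₂ sin(β x)): y = e^(-x)(C₁cos(11x) + C₂sin(11x)).


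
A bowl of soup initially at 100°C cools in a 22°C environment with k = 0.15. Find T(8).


Newton's law: dT/dt = -k(T - T_a) has solution T(t) = T_a + (T₀ - T_a)e^(-kt).
Plug in T_a = 22, T₀ = 100, k = 0.15, t = 8: T(8) = 22 + (78)e^(-1.20) ≈ 45.5°C.


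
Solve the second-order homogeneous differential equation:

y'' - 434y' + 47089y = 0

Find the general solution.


Characteristic equation: r² - 434r + 47089 = 0, i.e. (r - 217)² = 0.
Repeated root r = 217; include an x factor for the second linearly independent solution.
General solution: y = (C₁ + C₂x)e^(217x).


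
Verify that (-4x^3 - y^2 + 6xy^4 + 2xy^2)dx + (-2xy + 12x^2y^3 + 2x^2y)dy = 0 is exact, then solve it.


Check exactness: ∂M/∂y = -2y + 24xy^3 + 4xy and ∂N/∂x = -2y + 24xy^3 + 4xy; equal, so the equation is exact.
Integrate M with respect to x (treating y as constant): ∫M dx = -x^4 - xy^2 + 3x^2y^4 + x^2y^2 + h(y).
Differentiate w.r.t. y and set equal to N: all terms match, so h'(y) = 0 and h is a constant absorbed into C.
General solution: -x^4 - xy^2 + 3x^2y^4 + x^2y^2 = C.


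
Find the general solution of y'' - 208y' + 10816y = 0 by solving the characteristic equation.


Characteristic equation: r² - 208r + 10816 = 0, i.e. (r - 104)² = 0.
Repeated root r = 104; include an x factor for the second linearly independent solution.
General solution: y = (C₁ + C₂x)e^(104x).


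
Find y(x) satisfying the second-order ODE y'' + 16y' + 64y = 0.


Characteristic equation: r² + 16r + 64 = 0, i.e. (r + 8)² = 0.
Repeated root r = -8; include an x factor for the second linearly independent solution.
General solution: y = (C₁ + C₂x)e^(-8x).


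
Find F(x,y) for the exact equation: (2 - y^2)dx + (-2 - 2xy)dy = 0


Check exactness: ∂M/∂y = -2y and ∂N/∂x = -2y; equal, so the equation is exact.
Integrate M with respect to x (treating y as constant): ∫M dx = 2x - xy^2 + h(y).
Differentiate w.r.t. y and set equal to N: the x-dependent terms already match, leaving h'(y) = -2. Integrate: h(y) = -2y.
So F(x,y) = 2x - 2y - xy^2.
General solution: 2x - 2y - xy^2 = C.


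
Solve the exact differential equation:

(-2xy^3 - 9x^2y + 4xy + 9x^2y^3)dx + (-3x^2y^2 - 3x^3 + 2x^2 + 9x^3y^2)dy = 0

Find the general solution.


Check exactness: ∂M/∂y = -6xy^2 - 9x^2 + 4x + 27x^2y^2 and ∂N/∂x = -6xy^2 - 9x^2 + 4x + 27x^2y^2; equal, so the equation is exact.
Integrate M with respect to x (treating y as constant): ∫M dx = -x^2y^3 - 3x^3y + 2x^2y + 3x^3y^3 + h(y).
Differentiate w.r.t. y and set equal to N: all terms match, so h'(y) = 0 and h is a constant absorbed into C.
General solution: -x^2y^3 - 3x^3y + 2x^2y + 3x^3y^3 = C.


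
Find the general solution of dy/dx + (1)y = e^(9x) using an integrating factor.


P(x) = 1 ⇒ μ = e^(x).
(μ y)' = e^(10x) ⇒ μ y = e^(10x)/10 + C.
Divide by μ: y = (1/10)e^(9x) + Ce^(-x).


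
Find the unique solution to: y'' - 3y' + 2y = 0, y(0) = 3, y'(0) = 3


Characteristic roots of r² - 3r + 2 = 0 are 1, 2.
General solution y = c₁ e^(x) + c₂ e^(2x).
Apply y(0) = 3: c₁ + c₂ = 3. Apply y'(0) = 3: 1 c₁ + 2 c₂ = 3.
Solve: c₁ = 3, c₂ = 0.
Particular solution: y = 3e^(x) + 0e^(2x).


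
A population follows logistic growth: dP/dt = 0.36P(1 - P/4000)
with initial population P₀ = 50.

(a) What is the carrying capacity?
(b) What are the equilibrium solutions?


Logistic ODE dP/dt = 0.36P(1 - P/4000) has equilibria where dP/dt = 0, i.e. P = 0 or P = 4000.
The coefficient (1 - P/K) = 0 when P = K, identifying K = 4000 as the carrying capacity.
(a) K = 4000; (b) equilibria P = 0 and P = 4000.


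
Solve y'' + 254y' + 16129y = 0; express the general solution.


Characteristic equation: r² + 254r + 16129 = 0, i.e. (r + 127)² = 0.
Repeated root r = -127; include an x factor for the second linearly independent solution.
General solution: y = (C₁ + C₂x)e^(-127x).


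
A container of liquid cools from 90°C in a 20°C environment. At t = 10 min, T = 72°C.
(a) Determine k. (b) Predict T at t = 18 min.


Newton's law: T(t) = T_a + (T₀ - T_a)e^(-kt).
(a) Use T(10) = 72: (72 - 20)/(90 - 20) = e^(-k·10), so k = -ln(0.743)/10 ≈ 0.0297.
(b) Apply k to t = 18: T(18) = 20 + (70)e^(-0.535) ≈ 61.0°C.


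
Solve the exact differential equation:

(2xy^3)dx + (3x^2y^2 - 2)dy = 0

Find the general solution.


Check exactness: ∂M/∂y = 6xy^2 and ∂N/∂x = 6xy^2; equal, so the equation is exact.
Integrate M with respect to x (treating y as constant): ∫M dx = x^2y^3 + h(y).
Differentiate w.r.t. y and set equal to N: the x-dependent terms already match, leaving h'(y) = -2. Integrate: h(y) = -2y.
So F(x,y) = x^2y^3 - 2y.
General solution: x^2y^3 - 2y = C.


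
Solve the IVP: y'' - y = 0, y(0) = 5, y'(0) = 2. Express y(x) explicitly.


Characteristic roots of r² - 1 = 0 are -1, 1.
General solution y = c₁ e^(-x) + c₂ e^(x).
Apply y(0) = 5: c₁ + c₂ = 5. Apply y'(0) = 2: -1 c₁ + 1 c₂ = 2.
Solve: c₁ = 3/2, c₂ = 7/2.
Particular solution: y = (3/2)e^(-x) + (7/2)e^(x).


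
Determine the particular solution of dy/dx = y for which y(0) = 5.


General solution of y' = y is y = Ce^(x).
Apply y(0) = 5: C = 5.
Particular solution: y = 5e^(x).


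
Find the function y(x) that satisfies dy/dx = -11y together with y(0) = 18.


General solution of y' = -11y is y = Ce^(-11x).
Apply y(0) = 18: C = 18.
Particular solution: y = 18e^(-11x).


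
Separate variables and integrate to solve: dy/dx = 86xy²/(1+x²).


Separate: dy/y² = 86x/(1+x²) dx.
Integrate LHS: ∫ dy/y² = -1/y.
Integrate RHS via u = 1+x²: 43ln(1+x²) + C.
Result: -1/y = 43ln(1+x²) + C.


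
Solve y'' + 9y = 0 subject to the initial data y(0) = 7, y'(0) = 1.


Characteristic roots of r² + 9 = 0 are ±3i, so y = C₁cos(3x) + C₂sin(3x).
Apply y(0) = 7: C₁ = 7. Differentiate and apply y'(0) = 1: 3·C₂ = 1, so C₂ = 1/3.
Particular solution: y = 7cos(3x) + (1/3)sin(3x).


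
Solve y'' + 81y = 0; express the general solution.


Characteristic equation: r² + 81 = 0.
Discriminant is negative; roots r = 0 ± 9i (complex conjugate pair).
General solution uses e^(α x)(C₁ cos(β x) + C₂ sin(β x)): y = C₁cos(9x) + C₂sin(9x).


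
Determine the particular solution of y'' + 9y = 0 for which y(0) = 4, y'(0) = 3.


Characteristic roots of r² + 9 = 0 are ±3i, so y = C₁cos(3x) + C₂sin(3x).
Apply y(0) = 4: C₁ = 4. Differentiate and apply y'(0) = 3: 3·C₂ = 3, so C₂ = 1.
Particular solution: y = 4cos(3x) + sin(3x).


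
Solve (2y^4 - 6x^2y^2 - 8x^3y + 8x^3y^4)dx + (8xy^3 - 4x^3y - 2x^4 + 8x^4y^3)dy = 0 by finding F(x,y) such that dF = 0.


Check exactness: ∂M/∂y = 8y^3 - 12x^2y - 8x^3 + 32x^3y^3 and ∂N/∂x = 8y^3 - 12x^2y - 8x^3 + 32x^3y^3; equal, so the equation is exact.
Integrate M with respect to x (treating y as constant): ∫M dx = 2xy^4 - 2x^3y^2 - 2x^4y + 2x^4y^4 + h(y).
Differentiate w.r.t. y and set equal to N: all terms match, so h'(y) = 0 and h is a constant absorbed into C.
General solution: 2xy^4 - 2x^3y^2 - 2x^4y + 2x^4y^4 = C.


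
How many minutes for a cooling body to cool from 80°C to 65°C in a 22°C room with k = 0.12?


From T(t) = T_a + (T₀ - T_a)e^(-kt), set T(t) = 65:
(65 - 22) / (80 - 22) = e^(-0.12t), so t = -ln(0.741)/0.12 ≈ 2.5 minutes.


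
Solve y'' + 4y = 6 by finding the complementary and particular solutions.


Homogeneous part: r² + 4 = 0 ⇒ r = ±2i, so y_h = C₁cos(2x) + C₂sin(2x).
Try constant y_p = A; plug in: 4A = 6 ⇒ A = 3/2.
General solution: y = C₁cos(2x) + C₂sin(2x) + 3/2.


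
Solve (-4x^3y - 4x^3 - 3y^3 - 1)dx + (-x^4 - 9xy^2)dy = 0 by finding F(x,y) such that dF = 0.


Check exactness: ∂M/∂y = -4x^3 - 9y^2 and ∂N/∂x = -4x^3 - 9y^2; equal, so the equation is exact.
Integrate M with respect to x (treating y as constant): ∫M dx = -x^4y - x^4 - 3xy^3 - x + h(y).
Differentiate w.r.t. y and set equal to N: all terms match, so h'(y) = 0 and h is a constant absorbed into C.
General solution: -x^4y - x^4 - 3xy^3 - x = C.


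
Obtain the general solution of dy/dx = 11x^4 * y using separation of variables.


Separate variables: dy/y = 11x^4 dx.
Integrate: ln|y| = (11/5)x^5 + C₀.
Exponentiate: y = Ce^((11/5)x^5).


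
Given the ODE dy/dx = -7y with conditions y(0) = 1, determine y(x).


General solution of y' = -7y is y = Ce^(-7x).
Apply y(0) = 1: C = 1.
Particular solution: y = e^(-7x).


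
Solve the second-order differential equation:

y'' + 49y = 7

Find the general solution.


Homogeneous part: r² + 49 = 0 ⇒ r = ±7i, so y_h = C₁cos(7x) + C₂sin(7x).
Try constant y_p = A; plug in: 49A = 7 ⇒ A = 1/7.
General solution: y = C₁cos(7x) + C₂sin(7x) + 1/7.


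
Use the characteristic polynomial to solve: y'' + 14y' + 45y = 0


Characteristic equation: r² + 14r + 45 = 0.
Factor: (r + 9)(r + 5) = 0 ⇒ r = -9, -5 (distinct real).
General solution: y = C₁e^(-9x) + C₂e^(-5x).


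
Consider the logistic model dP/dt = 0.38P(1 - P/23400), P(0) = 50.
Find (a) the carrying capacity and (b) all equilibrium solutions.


Logistic ODE dP/dt = 0.38P(1 - P/23400) has equilibria where dP/dt = 0, i.e. P = 0 or P = 23400.
The coefficient (1 - P/K) = 0 when P = K, identifying K = 23400 as the carrying capacity.
(a) K = 23400; (b) equilibria P = 0 and P = 23400.


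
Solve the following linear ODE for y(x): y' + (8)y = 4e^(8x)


P(x) = 8 ⇒ μ = e^(8x).
(μ y)' = 4e^(16x) ⇒ μ y = (4/16)e^(16x) + C.
Divide by μ: y = (1/4)e^(8x) + Ce^(-8x).


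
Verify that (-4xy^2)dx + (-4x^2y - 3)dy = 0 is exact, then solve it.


Check exactness: ∂M/∂y = -8xy and ∂N/∂x = -8xy; equal, so the equation is exact.
Integrate M with respect to x (treating y as constant): ∫M dx = -2x^2y^2 + h(y).
Differentiate w.r.t. y and set equal to N: the x-dependent terms already match, leaving h'(y) = -3. Integrate: h(y) = -3y.
So F(x,y) = -2x^2y^2 - 3y.
General solution: -2x^2y^2 - 3y = C.


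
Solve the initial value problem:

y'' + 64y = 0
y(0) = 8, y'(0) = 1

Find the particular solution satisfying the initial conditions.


Characteristic roots of r² + 64 = 0 are ±8i, so y = C₁cos(8x) + C₂sin(8x).
Apply y(0) = 8: C₁ = 8. Differentiate and apply y'(0) = 1: 8·C₂ = 1, so C₂ = 1/8.
Particular solution: y = 8cos(8x) + (1/8)sin(8x).


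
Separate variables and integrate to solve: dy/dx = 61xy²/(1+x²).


Separate: dy/y² = 61x/(1+x²) dx.
Integrate LHS: ∫ dy/y² = -1/y.
Integrate RHS via u = 1+x²: (61/2)ln(1+x²) + C.
Result: -1/y = (61/2)ln(1+x²) + C.


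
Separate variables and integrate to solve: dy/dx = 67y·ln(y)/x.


Separate: dy/[y ln(y)] = 67 dx/x.
Substitute u = ln(y): du/u = 67 dx/x.
Integrate: ln|ln(y)| = 67ln|x| + C₀, hence ln(y) = C·x^67.


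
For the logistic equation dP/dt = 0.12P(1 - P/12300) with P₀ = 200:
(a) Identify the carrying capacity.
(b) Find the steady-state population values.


Logistic ODE dP/dt = 0.12P(1 - P/12300) has equilibria where dP/dt = 0, i.e. P = 0 or P = 12300.
The coefficient (1 - P/K) = 0 when P = K, identifying K = 12300 as the carrying capacity.
(a) K = 12300; (b) equilibria P = 0 and P = 12300.


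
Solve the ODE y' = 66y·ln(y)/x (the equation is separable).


Separate: dy/[y ln(y)] = 66 dx/x.
Substitute u = ln(y): du/u = 66 dx/x.
Integrate: ln|ln(y)| = 66ln|x| + C₀, hence ln(y) = C·x^66.


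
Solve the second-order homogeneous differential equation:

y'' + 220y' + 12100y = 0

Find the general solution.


Characteristic equation: r² + 220r + 12100 = 0, i.e. (r + 110)² = 0.
Repeated root r = -110; include an x factor for the second linearly independent solution.
General solution: y = (C₁ + C₂x)e^(-110x).


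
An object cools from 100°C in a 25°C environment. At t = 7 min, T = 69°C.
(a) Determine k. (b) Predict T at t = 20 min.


Newton's law: T(t) = T_a + (T₀ - T_a)e^(-kt).
(a) Use T(7) = 69: (69 - 25)/(100 - 25) = e^(-k·7), so k = -ln(0.587)/7 ≈ 0.0762.
(b) Apply k to t = 20: T(20) = 25 + (75)e^(-1.524) ≈ 41.3°C.


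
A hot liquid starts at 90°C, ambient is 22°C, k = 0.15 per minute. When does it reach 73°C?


From T(t) = T_a + (T₀ - T_a)e^(-kt), set T(t) = 73:
(73 - 22) / (90 - 22) = e^(-0.15t), so t = -ln(0.750)/0.15 ≈ 1.9 minutes.


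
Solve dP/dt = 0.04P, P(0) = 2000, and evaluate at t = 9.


The ODE dP/dt = 0.04P has solution P(t) = P(0)e^(0.04t).
Substitute P(0) = 2000 and t = 9: P(9) = 2000 e^(0.36) ≈ 2867.


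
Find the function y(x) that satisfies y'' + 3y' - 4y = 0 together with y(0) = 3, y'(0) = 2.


Characteristic roots of r² + 3r - 4 = 0 are -4, 1.
General solution y = c₁ e^(-4x) + c₂ e^(x).
Apply y(0) = 3: c₁ + c₂ = 3. Apply y'(0) = 2: -4 c₁ + 1 c₂ = 2.
Solve: c₁ = 1/5, c₂ = 14/5.
Particular solution: y = (1/5)e^(-4x) + (14/5)e^(x).


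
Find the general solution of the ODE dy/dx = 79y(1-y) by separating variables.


Separate: dy/[y(1-y)] = 79 dx.
Partial fractions: 1/[y(1-y)] = 1/y + 1/(1-y).
Integrate: ln|y/(1-y)| = 79x + C₀.
Solve for y: y = 1/(1 + Ce^(-79x)).


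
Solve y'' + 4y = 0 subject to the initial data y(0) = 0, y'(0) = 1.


Characteristic roots of r² + 4 = 0 are ±2i, so y = C₁cos(2x) + C₂sin(2x).
Apply y(0) = 0: C₁ = 0. Differentiate and apply y'(0) = 1: 2·C₂ = 1, so C₂ = 1/2.
Particular solution: y = (1/2)sin(2x).


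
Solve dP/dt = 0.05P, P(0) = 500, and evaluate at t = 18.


The ODE dP/dt = 0.05P has solution P(t) = P(0)e^(0.05t).
Substitute P(0) = 500 and t = 18: P(18) = 500 e^(0.90) ≈ 1230.


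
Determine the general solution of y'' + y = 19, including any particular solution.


Homogeneous part: r² + 1 = 0 ⇒ r = ±1i, so y_h = C₁cos(x) + C₂sin(x).
Try constant y_p = A; plug in: 1A = 19 ⇒ A = 19.
General solution: y = C₁cos(x) + C₂sin(x) + 19.


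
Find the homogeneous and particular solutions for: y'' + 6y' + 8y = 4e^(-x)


Characteristic roots of r² + 6r + 8 = 0 are -2, -4.
y_h = C₁e^(-2x) + C₂e^(-4x).
Forcing exponent -1 is not a characteristic root; try y_p = Ae^(-x).
Substitute: A·(1 + (6)·-1 + (8)) = A·3 = 4, so A = 4/3.
General solution: y = C₁e^(-2x) + C₂e^(-4x) + (4/3)e^(-x).


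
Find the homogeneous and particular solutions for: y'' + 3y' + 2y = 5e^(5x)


Characteristic roots of r² + 3r + 2 = 0 are -1, -2.
y_h = C₁e^(-x) + C₂e^(-2x).
Forcing exponent 5 is not a characteristic root; try y_p = Ae^(5x).
Substitute: A·(25 + (3)·5 + (2)) = A·42 = 5, so A = 5/42.
General solution: y = C₁e^(-x) + C₂e^(-2x) + (5/42)e^(5x).


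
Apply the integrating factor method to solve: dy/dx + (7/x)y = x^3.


P(x) = 7/x ⇒ μ = x^7.
(x^7 y)' = x^10 ⇒ x^7 y = x^11/(11) + C.
Solve for y: y = (1/11)x^4 + C/x^7.


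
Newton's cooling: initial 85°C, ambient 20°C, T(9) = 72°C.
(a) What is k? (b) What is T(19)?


Newton's law: T(t) = T_a + (T₀ - T_a)e^(-kt).
(a) Use T(9) = 72: (72 - 20)/(85 - 20) = e^(-k·9), so k = -ln(0.800)/9 ≈ 0.0248.
(b) Apply k to t = 19: T(19) = 20 + (65)e^(-0.471) ≈ 60.6°C.


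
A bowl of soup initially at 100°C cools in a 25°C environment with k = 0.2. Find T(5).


Newton's law: dT/dt = -k(T - T_a) has solution T(t) = T_a + (T₀ - T_a)e^(-kt).
Plug in T_a = 25, T₀ = 100, k = 0.2, t = 5: T(5) = 25 + (75)e^(-1.00) ≈ 52.6°C.


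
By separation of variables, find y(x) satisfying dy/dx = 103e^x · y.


Separate variables: dy/y = 103e^x dx.
Integrate: ln|y| = 103e^x + C₀.
Exponentiate: y = Ce^(103e^x).


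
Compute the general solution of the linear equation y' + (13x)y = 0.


P(x) = 13x ⇒ μ = e^((13/2)x²).
Q(x) = 0 so μ y is constant: y = Ce^(-(13/2)x²).


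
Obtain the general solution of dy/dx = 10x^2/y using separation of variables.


Separate variables: y dy = 10x^2 dx.
Integrate both sides: y²/2 = (10/3)x^3 + C₀.
Multiply by 2: y² = (20/3)x^3 + C.


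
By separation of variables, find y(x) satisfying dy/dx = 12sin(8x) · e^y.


Separate: e^(-y) dy = 12sin(8x) dx.
Integrate: -e^(-y) = -(3/2)cos(8x) + C₀.
Rearrange: e^(-y) = (3/2)cos(8x) + C.


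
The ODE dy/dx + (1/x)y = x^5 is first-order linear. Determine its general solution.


P(x) = 1/x ⇒ μ = x^1.
(x^1 y)' = x^6 ⇒ x^1 y = x^7/(7) + C.
Solve for y: y = (1/7)x^6 + C/x^1.


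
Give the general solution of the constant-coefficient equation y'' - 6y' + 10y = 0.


Characteristic equation: r² - 6r + 10 = 0.
Discriminant is negative; roots r = 3 ± 1i (complex conjugate pair).
General solution uses e^(α x)(C₁ cos(β x) + C₂ sin(β x)): y = e^(3x)(C₁cos(x) + C₂sin(x)).


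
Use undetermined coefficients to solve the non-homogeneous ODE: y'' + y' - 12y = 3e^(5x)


Characteristic roots of r² + r - 12 = 0 are 3, -4.
y_h = C₁e^(3x) + C₂e^(-4x).
Forcing exponent 5 is not a characteristic root; try y_p = Ae^(5x).
Substitute: A·(25 + (1)·5 + (-12)) = A·18 = 3, so A = 1/6.
General solution: y = C₁e^(3x) + C₂e^(-4x) + (1/6)e^(5x).


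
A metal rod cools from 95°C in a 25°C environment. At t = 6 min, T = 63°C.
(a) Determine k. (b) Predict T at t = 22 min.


Newton's law: T(t) = T_a + (T₀ - T_a)e^(-kt).
(a) Use T(6) = 63: (63 - 25)/(95 - 25) = e^(-k·6), so k = -ln(0.543)/6 ≈ 0.1018.
(b) Apply k to t = 22: T(22) = 25 + (70)e^(-2.240) ≈ 32.5°C.


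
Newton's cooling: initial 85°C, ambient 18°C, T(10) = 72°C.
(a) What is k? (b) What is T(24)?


Newton's law: T(t) = T_a + (T₀ - T_a)e^(-kt).
(a) Use T(10) = 72: (72 - 18)/(85 - 18) = e^(-k·10), so k = -ln(0.806)/10 ≈ 0.0216.
(b) Apply k to t = 24: T(24) = 18 + (67)e^(-0.518) ≈ 57.9°C.


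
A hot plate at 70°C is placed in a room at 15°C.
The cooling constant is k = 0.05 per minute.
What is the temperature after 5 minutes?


Newton's law: dT/dt = -k(T - T_a) has solution T(t) = T_a + (T₀ - T_a)e^(-kt).
Plug in T_a = 15, T₀ = 70, k = 0.05, t = 5: T(5) = 15 + (55)e^(-0.25) ≈ 57.8°C.


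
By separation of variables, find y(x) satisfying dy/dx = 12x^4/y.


Separate variables: y dy = 12x^4 dx.
Integrate both sides: y²/2 = (12/5)x^5 + C₀.
Multiply by 2: y² = (24/5)x^5 + C.
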